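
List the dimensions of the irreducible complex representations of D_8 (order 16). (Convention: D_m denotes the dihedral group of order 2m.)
Dimensions: 1, 1, 1, 1, 2, 2, 2

Derivation: There are 7 irreducibles (= number of conjugacy classes). Their dimensions d_i satisfy sum d_i^2 = |G| = 16: 1 + 1 + 1 + 1 + 4 + 4 + 4 = 16.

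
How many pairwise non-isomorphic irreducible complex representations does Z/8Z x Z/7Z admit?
56

Solution. The number of irreducible complex representations of a finite group equals its number of conjugacy classes. Z/8Z x Z/7Z is abelian of order 56, so every element is its own conjugacy class: 56 classes, so Z/8Z x Z/7Z (order 56) has exactly 56 irreducible complex representations.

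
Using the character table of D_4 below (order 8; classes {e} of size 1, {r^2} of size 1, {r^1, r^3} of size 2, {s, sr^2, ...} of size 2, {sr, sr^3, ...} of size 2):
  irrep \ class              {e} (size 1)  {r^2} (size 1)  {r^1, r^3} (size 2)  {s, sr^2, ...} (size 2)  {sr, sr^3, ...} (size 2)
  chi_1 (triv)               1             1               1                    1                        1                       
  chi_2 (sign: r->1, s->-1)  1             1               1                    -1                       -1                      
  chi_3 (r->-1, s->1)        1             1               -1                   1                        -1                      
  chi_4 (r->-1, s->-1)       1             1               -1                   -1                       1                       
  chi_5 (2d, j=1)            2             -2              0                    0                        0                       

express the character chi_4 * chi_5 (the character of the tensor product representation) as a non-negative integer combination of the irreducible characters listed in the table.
chi_4 tensor chi_5 = chi_5 (all other irreducibles have multiplicity 0).

The character of a tensor product is the pointwise product (chi_4 * chi_5)(C) = chi_4(C) * chi_5(C):
  {e}: (1)*(2), {r^2}: (1)*(-2), {r^1, r^3}: (-1)*(0), {s, sr^2, ...}: (-1)*(0), {sr, sr^3, ...}: (1)*(0)
so (chi_4 * chi_5) takes values
  {e} -> 2, {r^2} -> -2, {r^1, r^3} -> 0, {s, sr^2, ...} -> 0, {sr, sr^3, ...} -> 0.
Now take the inner product of this character with each irreducible chi from the table, <chi_4*chi_5, chi> = (1/8) sum_C |C| (chi_4*chi_5)(C) conj(chi(C)):
  <chi_4*chi_5, chi_1> = (1/8)[1*(2)*conj(1) + 1*(-2)*conj(1) + 2*(0)*conj(1) + 2*(0)*conj(1) + 2*(0)*conj(1)]
      = (1/8)[(2) + (-2) + (0) + (0) + (0)] = 0/8 = 0
  <chi_4*chi_5, chi_2> = (1/8)[1*(2)*conj(1) + 1*(-2)*conj(1) + 2*(0)*conj(1) + 2*(0)*conj(-1) + 2*(0)*conj(-1)]
      = (1/8)[(2) + (-2) + (0) + (0) + (0)] = 0/8 = 0
  <chi_4*chi_5, chi_3> = (1/8)[1*(2)*conj(1) + 1*(-2)*conj(1) + 2*(0)*conj(-1) + 2*(0)*conj(1) + 2*(0)*conj(-1)]
      = (1/8)[(2) + (-2) + (0) + (0) + (0)] = 0/8 = 0
  <chi_4*chi_5, chi_4> = (1/8)[1*(2)*conj(1) + 1*(-2)*conj(1) + 2*(0)*conj(-1) + 2*(0)*conj(-1) + 2*(0)*conj(1)]
      = (1/8)[(2) + (-2) + (0) + (0) + (0)] = 0/8 = 0
  <chi_4*chi_5, chi_5> = (1/8)[1*(2)*conj(2) + 1*(-2)*conj(-2) + 2*(0)*conj(0) + 2*(0)*conj(0) + 2*(0)*conj(0)]
      = (1/8)[(4) + (4) + (0) + (0) + (0)] = 8/8 = 1
Hence the multiplicities are chi_5: 1. Dimension check: dim(chi_4)*dim(chi_5) = 1*2 = 2 and sum (mult * dim) = 1*2 = 2.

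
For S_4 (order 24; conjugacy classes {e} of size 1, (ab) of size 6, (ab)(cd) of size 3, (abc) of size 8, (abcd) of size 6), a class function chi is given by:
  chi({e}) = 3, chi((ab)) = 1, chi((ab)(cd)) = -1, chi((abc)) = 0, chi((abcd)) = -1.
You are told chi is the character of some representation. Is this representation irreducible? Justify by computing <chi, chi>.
Irreducible: <chi, chi> = 1.

Proof sketch: <chi, chi> = (1/|G|) sum_C |C| * |chi(C)|^2 = (1/24)[1*|3|^2 + 6*|1|^2 + 3*|-1|^2 + 8*|0|^2 + 6*|-1|^2]
  = (1/24)[(9) + (6) + (3) + (0) + (6)] = 24/24 = 1.
A character is irreducible iff <chi, chi> = 1, so this representation is irreducible.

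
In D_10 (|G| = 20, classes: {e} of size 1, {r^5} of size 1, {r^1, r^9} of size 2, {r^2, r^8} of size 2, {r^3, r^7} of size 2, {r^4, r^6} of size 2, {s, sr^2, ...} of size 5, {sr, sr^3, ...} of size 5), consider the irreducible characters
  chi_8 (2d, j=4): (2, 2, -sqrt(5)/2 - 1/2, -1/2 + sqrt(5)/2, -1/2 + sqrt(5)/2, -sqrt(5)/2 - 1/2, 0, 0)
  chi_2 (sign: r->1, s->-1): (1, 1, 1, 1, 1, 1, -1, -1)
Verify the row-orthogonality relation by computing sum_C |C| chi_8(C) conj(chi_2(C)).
Sum = 0; so <chi_8, chi_2> = 0 (distinct irreducibles are orthogonal).

Reasoning: Compute term by term over conjugacy classes (|C| * chi_8(C) * conj(chi_2(C))):
  1*(2)*conj(1) + 1*(2)*conj(1) + 2*(-sqrt(5)/2 - 1/2)*conj(1) + 2*(-1/2 + sqrt(5)/2)*conj(1) + 2*(-1/2 + sqrt(5)/2)*conj(1) + 2*(-sqrt(5)/2 - 1/2)*conj(1) + 5*(0)*conj(-1) + 5*(0)*conj(-1)
  = (2) + (2) + (-sqrt(5) - 1) + (-1 + sqrt(5)) + (-1 + sqrt(5)) + (-sqrt(5) - 1) + (0) + (0)
  = 0.
Dividing by |G| = 20 gives 0/20 = 0, matching the row-orthogonality relation <chi_8, chi_2> = [chi_8 = chi_2].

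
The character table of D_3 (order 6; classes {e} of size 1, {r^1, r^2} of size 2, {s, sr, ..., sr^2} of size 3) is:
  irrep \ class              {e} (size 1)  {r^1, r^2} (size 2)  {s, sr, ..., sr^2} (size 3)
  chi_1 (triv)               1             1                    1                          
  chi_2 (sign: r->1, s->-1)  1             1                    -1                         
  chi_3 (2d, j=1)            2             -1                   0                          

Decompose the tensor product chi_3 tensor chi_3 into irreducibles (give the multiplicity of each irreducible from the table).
chi_3 tensor chi_3 = chi_1 + chi_2 + chi_3 (all other irreducibles have multiplicity 0).

The character of a tensor product is the pointwise product (chi_3 * chi_3)(C) = chi_3(C) * chi_3(C):
  {e}: (2)*(2), {r^1, r^2}: (-1)*(-1), {s, sr, ..., sr^2}: (0)*(0)
so (chi_3 * chi_3) takes values
  {e} -> 4, {r^1, r^2} -> 1, {s, sr, ..., sr^2} -> 0.
Now take the inner product of this character with each irreducible chi from the table, <chi_3*chi_3, chi> = (1/6) sum_C |C| (chi_3*chi_3)(C) conj(chi(C)):
  <chi_3*chi_3, chi_1> = (1/6)[1*(4)*conj(1) + 2*(1)*conj(1) + 3*(0)*conj(1)]
      = (1/6)[(4) + (2) + (0)] = 6/6 = 1
  <chi_3*chi_3, chi_2> = (1/6)[1*(4)*conj(1) + 2*(1)*conj(1) + 3*(0)*conj(-1)]
      = (1/6)[(4) + (2) + (0)] = 6/6 = 1
  <chi_3*chi_3, chi_3> = (1/6)[1*(4)*conj(2) + 2*(1)*conj(-1) + 3*(0)*conj(0)]
      = (1/6)[(8) + (-2) + (0)] = 6/6 = 1
Hence the multiplicities are chi_1: 1, chi_2: 1, chi_3: 1. Dimension check: dim(chi_3)*dim(chi_3) = 2*2 = 4 and sum (mult * dim) = 1*1 + 1*1 + 1*2 = 4.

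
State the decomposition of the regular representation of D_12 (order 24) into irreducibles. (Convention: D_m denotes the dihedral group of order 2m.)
Each irreducible V_i of dimension d_i appears with multiplicity d_i, i.e. rho_reg = (direct sum over all irreducibles V_i) d_i V_i. The irreducible dimensions for D_12 are 1, 1, 1, 1, 2, 2, 2, 2, 2: 4 irreducibles of dimension 1, each with multiplicity 1; 5 irreducibles of dimension 2, each with multiplicity 2. Total dimension 4*1*1 + 5*2*2 = 24 = |G|.

Explanation: General theorem: in the regular representation of a finite group G, each irreducible appears with multiplicity equal to its dimension. Check: dim(rho_reg) = sum d_i^2 = 1 + 1 + 1 + 1 + 4 + 4 + 4 + 4 + 4 = 24 = |G|.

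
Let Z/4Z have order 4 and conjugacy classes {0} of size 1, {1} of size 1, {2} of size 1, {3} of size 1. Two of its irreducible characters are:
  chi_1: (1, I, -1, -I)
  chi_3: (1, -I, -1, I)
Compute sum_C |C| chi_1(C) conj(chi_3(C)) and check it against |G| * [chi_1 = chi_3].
Sum = 0; so <chi_1, chi_3> = 0 (distinct irreducibles are orthogonal).

Reasoning: Compute term by term over conjugacy classes (|C| * chi_1(C) * conj(chi_3(C))):
  1*(1)*conj(1) + 1*(I)*conj(-I) + 1*(-1)*conj(-1) + 1*(-I)*conj(I)
  = (1) + (-1) + (1) + (-1)
  = 0.
(Exp terms are combined using exp(i*s)*conj(exp(i*t)) = exp(i*(s-t)), and sums of them are collapsed using the identity that for every m > 1 the m distinct m-th roots of unity sum to 0, e.g. 1 + exp(2*I*pi/3) + exp(-2*I*pi/3) = 0.)
Dividing by |G| = 4 gives 0/4 = 0, matching the row-orthogonality relation <chi_1, chi_3> = [chi_1 = chi_3].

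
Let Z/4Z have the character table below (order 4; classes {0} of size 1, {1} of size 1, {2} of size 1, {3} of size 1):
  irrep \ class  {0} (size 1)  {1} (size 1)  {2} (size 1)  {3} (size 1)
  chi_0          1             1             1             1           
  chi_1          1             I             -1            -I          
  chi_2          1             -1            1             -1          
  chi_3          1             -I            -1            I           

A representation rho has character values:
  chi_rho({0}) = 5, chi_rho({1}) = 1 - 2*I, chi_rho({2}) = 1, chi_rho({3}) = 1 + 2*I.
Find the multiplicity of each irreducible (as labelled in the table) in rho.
Multiplicities: chi_0: 2, chi_1: 0, chi_2: 1, chi_3: 2.

Proof sketch: Use <chi_rho, chi> = (1/|G|) sum_C |C| * chi_rho(C) * conj(chi(C)) with |G| = 4 for each irreducible chi in the table:
  <chi_rho, chi_0> = (1/4)[1*(5)*conj(1) + 1*(1 - 2*I)*conj(1) + 1*(1)*conj(1) + 1*(1 + 2*I)*conj(1)]
      = (1/4)[(5) + (1 - 2*I) + (1) + (1 + 2*I)] = 8/4 = 2
  <chi_rho, chi_1> = (1/4)[1*(5)*conj(1) + 1*(1 - 2*I)*conj(I) + 1*(1)*conj(-1) + 1*(1 + 2*I)*conj(-I)]
      = (1/4)[(5) + (-2 - I) + (-1) + (-2 + I)] = 0/4 = 0
  <chi_rho, chi_2> = (1/4)[1*(5)*conj(1) + 1*(1 - 2*I)*conj(-1) + 1*(1)*conj(1) + 1*(1 + 2*I)*conj(-1)]
      = (1/4)[(5) + (-1 + 2*I) + (1) + (-1 - 2*I)] = 4/4 = 1
  <chi_rho, chi_3> = (1/4)[1*(5)*conj(1) + 1*(1 - 2*I)*conj(-I) + 1*(1)*conj(-1) + 1*(1 + 2*I)*conj(I)]
      = (1/4)[(5) + (2 + I) + (-1) + (2 - I)] = 8/4 = 2
(Exp terms are combined using exp(i*s)*conj(exp(i*t)) = exp(i*(s-t)), and sums of them are collapsed using the identity that for every m > 1 the m distinct m-th roots of unity sum to 0, e.g. 1 + exp(2*I*pi/3) + exp(-2*I*pi/3) = 0.)
Dimension check: dim(rho) = sum (mult * dim) = 2*1 + 0*1 + 1*1 + 2*1 = 5 = chi_rho(e) = 5.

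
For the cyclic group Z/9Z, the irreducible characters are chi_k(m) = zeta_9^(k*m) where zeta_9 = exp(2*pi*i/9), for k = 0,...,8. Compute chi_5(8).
chi_5(8) = zeta_9^40 = exp(8*I*pi/9)

Details: chi_5(8) = zeta_9^(5*8) = zeta_9^40. Since zeta_9^9 = 1, this equals zeta_9^4 = exp(2*pi*i*4/9) = exp(8*I*pi/9).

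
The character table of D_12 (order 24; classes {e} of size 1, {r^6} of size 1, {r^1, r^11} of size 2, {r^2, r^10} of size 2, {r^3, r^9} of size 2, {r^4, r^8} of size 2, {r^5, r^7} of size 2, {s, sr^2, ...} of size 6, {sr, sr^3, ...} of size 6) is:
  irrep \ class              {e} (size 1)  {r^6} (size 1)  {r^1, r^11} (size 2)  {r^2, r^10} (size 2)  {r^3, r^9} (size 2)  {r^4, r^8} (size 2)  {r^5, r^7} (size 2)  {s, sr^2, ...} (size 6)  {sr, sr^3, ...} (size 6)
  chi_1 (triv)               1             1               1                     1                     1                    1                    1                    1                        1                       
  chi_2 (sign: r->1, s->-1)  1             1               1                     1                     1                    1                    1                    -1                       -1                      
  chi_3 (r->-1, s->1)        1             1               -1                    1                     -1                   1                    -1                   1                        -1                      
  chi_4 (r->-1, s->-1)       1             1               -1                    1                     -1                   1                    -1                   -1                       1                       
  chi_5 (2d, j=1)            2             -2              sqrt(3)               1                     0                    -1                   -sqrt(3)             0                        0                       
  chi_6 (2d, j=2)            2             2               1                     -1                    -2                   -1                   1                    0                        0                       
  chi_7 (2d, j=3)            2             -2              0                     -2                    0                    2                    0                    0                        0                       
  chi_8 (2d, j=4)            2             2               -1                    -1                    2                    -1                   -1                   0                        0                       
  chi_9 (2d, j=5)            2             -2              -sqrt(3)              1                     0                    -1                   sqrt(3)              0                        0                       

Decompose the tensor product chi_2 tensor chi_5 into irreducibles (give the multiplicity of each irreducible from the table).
chi_2 tensor chi_5 = chi_5 (all other irreducibles have multiplicity 0).

Proof sketch: The character of a tensor product is the pointwise product (chi_2 * chi_5)(C) = chi_2(C) * chi_5(C):
  {e}: (1)*(2), {r^6}: (1)*(-2), {r^1, r^11}: (1)*(sqrt(3)), {r^2, r^10}: (1)*(1), {r^3, r^9}: (1)*(0), {r^4, r^8}: (1)*(-1), {r^5, r^7}: (1)*(-sqrt(3)), {s, sr^2, ...}: (-1)*(0), {sr, sr^3, ...}: (-1)*(0)
so (chi_2 * chi_5) takes values
  {e} -> 2, {r^6} -> -2, {r^1, r^11} -> sqrt(3), {r^2, r^10} -> 1, {r^3, r^9} -> 0, {r^4, r^8} -> -1, {r^5, r^7} -> -sqrt(3), {s, sr^2, ...} -> 0, {sr, sr^3, ...} -> 0.
Now take the inner product of this character with each irreducible chi from the table, <chi_2*chi_5, chi> = (1/24) sum_C |C| (chi_2*chi_5)(C) conj(chi(C)):
  <chi_2*chi_5, chi_1> = (1/24)[1*(2)*conj(1) + 1*(-2)*conj(1) + 2*(sqrt(3))*conj(1) + 2*(1)*conj(1) + 2*(0)*conj(1) + 2*(-1)*conj(1) + 2*(-sqrt(3))*conj(1) + 6*(0)*conj(1) + 6*(0)*conj(1)]
      = (1/24)[(2) + (-2) + (2*sqrt(3)) + (2) + (0) + (-2) + (-2*sqrt(3)) + (0) + (0)] = 0/24 = 0
  <chi_2*chi_5, chi_2> = (1/24)[1*(2)*conj(1) + 1*(-2)*conj(1) + 2*(sqrt(3))*conj(1) + 2*(1)*conj(1) + 2*(0)*conj(1) + 2*(-1)*conj(1) + 2*(-sqrt(3))*conj(1) + 6*(0)*conj(-1) + 6*(0)*conj(-1)]
      = (1/24)[(2) + (-2) + (2*sqrt(3)) + (2) + (0) + (-2) + (-2*sqrt(3)) + (0) + (0)] = 0/24 = 0
  <chi_2*chi_5, chi_3> = (1/24)[1*(2)*conj(1) + 1*(-2)*conj(1) + 2*(sqrt(3))*conj(-1) + 2*(1)*conj(1) + 2*(0)*conj(-1) + 2*(-1)*conj(1) + 2*(-sqrt(3))*conj(-1) + 6*(0)*conj(1) + 6*(0)*conj(-1)]
      = (1/24)[(2) + (-2) + (-2*sqrt(3)) + (2) + (0) + (-2) + (2*sqrt(3)) + (0) + (0)] = 0/24 = 0
  <chi_2*chi_5, chi_4> = (1/24)[1*(2)*conj(1) + 1*(-2)*conj(1) + 2*(sqrt(3))*conj(-1) + 2*(1)*conj(1) + 2*(0)*conj(-1) + 2*(-1)*conj(1) + 2*(-sqrt(3))*conj(-1) + 6*(0)*conj(-1) + 6*(0)*conj(1)]
      = (1/24)[(2) + (-2) + (-2*sqrt(3)) + (2) + (0) + (-2) + (2*sqrt(3)) + (0) + (0)] = 0/24 = 0
  <chi_2*chi_5, chi_5> = (1/24)[1*(2)*conj(2) + 1*(-2)*conj(-2) + 2*(sqrt(3))*conj(sqrt(3)) + 2*(1)*conj(1) + 2*(0)*conj(0) + 2*(-1)*conj(-1) + 2*(-sqrt(3))*conj(-sqrt(3)) + 6*(0)*conj(0) + 6*(0)*conj(0)]
      = (1/24)[(4) + (4) + (6) + (2) + (0) + (2) + (6) + (0) + (0)] = 24/24 = 1
  <chi_2*chi_5, chi_6> = (1/24)[1*(2)*conj(2) + 1*(-2)*conj(2) + 2*(sqrt(3))*conj(1) + 2*(1)*conj(-1) + 2*(0)*conj(-2) + 2*(-1)*conj(-1) + 2*(-sqrt(3))*conj(1) + 6*(0)*conj(0) + 6*(0)*conj(0)]
      = (1/24)[(4) + (-4) + (2*sqrt(3)) + (-2) + (0) + (2) + (-2*sqrt(3)) + (0) + (0)] = 0/24 = 0
  <chi_2*chi_5, chi_7> = (1/24)[1*(2)*conj(2) + 1*(-2)*conj(-2) + 2*(sqrt(3))*conj(0) + 2*(1)*conj(-2) + 2*(0)*conj(0) + 2*(-1)*conj(2) + 2*(-sqrt(3))*conj(0) + 6*(0)*conj(0) + 6*(0)*conj(0)]
      = (1/24)[(4) + (4) + (0) + (-4) + (0) + (-4) + (0) + (0) + (0)] = 0/24 = 0
  <chi_2*chi_5, chi_8> = (1/24)[1*(2)*conj(2) + 1*(-2)*conj(2) + 2*(sqrt(3))*conj(-1) + 2*(1)*conj(-1) + 2*(0)*conj(2) + 2*(-1)*conj(-1) + 2*(-sqrt(3))*conj(-1) + 6*(0)*conj(0) + 6*(0)*conj(0)]
      = (1/24)[(4) + (-4) + (-2*sqrt(3)) + (-2) + (0) + (2) + (2*sqrt(3)) + (0) + (0)] = 0/24 = 0
  <chi_2*chi_5, chi_9> = (1/24)[1*(2)*conj(2) + 1*(-2)*conj(-2) + 2*(sqrt(3))*conj(-sqrt(3)) + 2*(1)*conj(1) + 2*(0)*conj(0) + 2*(-1)*conj(-1) + 2*(-sqrt(3))*conj(sqrt(3)) + 6*(0)*conj(0) + 6*(0)*conj(0)]
      = (1/24)[(4) + (4) + (-6) + (2) + (0) + (2) + (-6) + (0) + (0)] = 0/24 = 0
Hence the multiplicities are chi_5: 1. Dimension check: dim(chi_2)*dim(chi_5) = 1*2 = 2 and sum (mult * dim) = 1*2 = 2.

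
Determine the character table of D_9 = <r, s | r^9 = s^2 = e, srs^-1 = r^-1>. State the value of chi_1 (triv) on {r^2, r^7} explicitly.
Conjugacy classes: {e} of size 1, {r^1, r^8} of size 2, {r^2, r^7} of size 2, {r^3, r^6} of size 2, {r^4, r^5} of size 2, {s, sr, ..., sr^8} of size 9.
Character table:
  irrep \ class              {e} (size 1)  {r^1, r^8} (size 2)  {r^2, r^7} (size 2)  {r^3, r^6} (size 2)  {r^4, r^5} (size 2)  {s, sr, ..., sr^8} (size 9)
  chi_1 (triv)               1             1                    1                    1                    1                    1                          
  chi_2 (sign: r->1, s->-1)  1             1                    1                    1                    1                    -1                         
  chi_3 (2d, j=1)            2             2*cos(2*pi/9)        2*cos(4*pi/9)        -1                   -2*cos(pi/9)         0                          
  chi_4 (2d, j=2)            2             2*cos(4*pi/9)        -2*cos(pi/9)         -1                   2*cos(2*pi/9)        0                          
  chi_5 (2d, j=3)            2             -1                   -1                   2                    -1                   0                          
  chi_6 (2d, j=4)            2             -2*cos(pi/9)         2*cos(2*pi/9)        -1                   2*cos(4*pi/9)        0                          

Spot check: chi_1 (triv) on {r^2, r^7} = 1.

Working: D_9 has order 2*9 = 18 with 6 conjugacy classes, hence 6 irreducibles. Sum of squared dims 1 + 1 + 4 + 4 + 4 + 4 = 18 = |G|. Linear characters come from the abelianisation; the 2-dimensional irreps have character r^k -> 2*cos(2*pi*j*k/9), reflections -> 0.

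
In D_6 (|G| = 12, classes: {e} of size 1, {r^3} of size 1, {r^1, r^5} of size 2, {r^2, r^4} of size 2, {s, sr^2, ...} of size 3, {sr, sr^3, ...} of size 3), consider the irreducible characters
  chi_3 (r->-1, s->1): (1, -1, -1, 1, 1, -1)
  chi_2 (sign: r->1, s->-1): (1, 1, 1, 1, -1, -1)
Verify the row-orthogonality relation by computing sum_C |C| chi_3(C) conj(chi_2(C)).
Sum = 0; so <chi_3, chi_2> = 0 (distinct irreducibles are orthogonal).

Explanation: Compute term by term over conjugacy classes (|C| * chi_3(C) * conj(chi_2(C))):
  1*(1)*conj(1) + 1*(-1)*conj(1) + 2*(-1)*conj(1) + 2*(1)*conj(1) + 3*(1)*conj(-1) + 3*(-1)*conj(-1)
  = (1) + (-1) + (-2) + (2) + (-3) + (3)
  = 0.
Dividing by |G| = 12 gives 0/12 = 0, matching the row-orthogonality relation <chi_3, chi_2> = [chi_3 = chi_2].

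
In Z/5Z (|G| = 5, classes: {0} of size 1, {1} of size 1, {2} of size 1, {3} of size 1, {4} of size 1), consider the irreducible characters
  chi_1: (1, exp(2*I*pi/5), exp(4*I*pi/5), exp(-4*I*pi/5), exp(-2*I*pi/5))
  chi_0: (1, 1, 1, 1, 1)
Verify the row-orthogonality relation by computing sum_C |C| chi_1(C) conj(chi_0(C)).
Sum = 0; so <chi_1, chi_0> = 0 (distinct irreducibles are orthogonal).

Derivation: Compute term by term over conjugacy classes (|C| * chi_1(C) * conj(chi_0(C))):
  1*(1)*conj(1) + 1*(exp(2*I*pi/5))*conj(1) + 1*(exp(4*I*pi/5))*conj(1) + 1*(exp(-4*I*pi/5))*conj(1) + 1*(exp(-2*I*pi/5))*conj(1)
  = (1) + (exp(2*I*pi/5)) + (exp(4*I*pi/5)) + (exp(-4*I*pi/5)) + (exp(-2*I*pi/5))
  = 0.
(Exp terms are combined using exp(i*s)*conj(exp(i*t)) = exp(i*(s-t)), and sums of them are collapsed using the identity that for every m > 1 the m distinct m-th roots of unity sum to 0, e.g. 1 + exp(2*I*pi/3) + exp(-2*I*pi/3) = 0.)
Dividing by |G| = 5 gives 0/5 = 0, matching the row-orthogonality relation <chi_1, chi_0> = [chi_1 = chi_0].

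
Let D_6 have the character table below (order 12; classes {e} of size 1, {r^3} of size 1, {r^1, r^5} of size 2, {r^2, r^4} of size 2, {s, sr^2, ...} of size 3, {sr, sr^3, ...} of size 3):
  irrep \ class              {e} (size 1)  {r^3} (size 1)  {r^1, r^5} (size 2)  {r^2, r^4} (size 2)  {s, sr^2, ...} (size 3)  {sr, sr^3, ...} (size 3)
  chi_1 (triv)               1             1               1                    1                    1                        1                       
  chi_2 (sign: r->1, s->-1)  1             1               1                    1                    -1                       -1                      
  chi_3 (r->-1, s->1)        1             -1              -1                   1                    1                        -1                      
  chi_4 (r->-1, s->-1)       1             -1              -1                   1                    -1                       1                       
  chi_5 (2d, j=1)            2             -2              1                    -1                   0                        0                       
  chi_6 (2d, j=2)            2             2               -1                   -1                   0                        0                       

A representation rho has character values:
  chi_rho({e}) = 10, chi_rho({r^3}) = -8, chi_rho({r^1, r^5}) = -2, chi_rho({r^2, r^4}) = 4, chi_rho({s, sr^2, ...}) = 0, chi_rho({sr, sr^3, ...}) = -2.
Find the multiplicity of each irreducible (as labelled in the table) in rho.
Multiplicities: chi_1: 0, chi_2: 1, chi_3: 3, chi_4: 2, chi_5: 2, chi_6: 0.

Argument: Use <chi_rho, chi> = (1/|G|) sum_C |C| * chi_rho(C) * conj(chi(C)) with |G| = 12 for each irreducible chi in the table:
  <chi_rho, chi_1> = (1/12)[1*(10)*conj(1) + 1*(-8)*conj(1) + 2*(-2)*conj(1) + 2*(4)*conj(1) + 3*(0)*conj(1) + 3*(-2)*conj(1)]
      = (1/12)[(10) + (-8) + (-4) + (8) + (0) + (-6)] = 0/12 = 0
  <chi_rho, chi_2> = (1/12)[1*(10)*conj(1) + 1*(-8)*conj(1) + 2*(-2)*conj(1) + 2*(4)*conj(1) + 3*(0)*conj(-1) + 3*(-2)*conj(-1)]
      = (1/12)[(10) + (-8) + (-4) + (8) + (0) + (6)] = 12/12 = 1
  <chi_rho, chi_3> = (1/12)[1*(10)*conj(1) + 1*(-8)*conj(-1) + 2*(-2)*conj(-1) + 2*(4)*conj(1) + 3*(0)*conj(1) + 3*(-2)*conj(-1)]
      = (1/12)[(10) + (8) + (4) + (8) + (0) + (6)] = 36/12 = 3
  <chi_rho, chi_4> = (1/12)[1*(10)*conj(1) + 1*(-8)*conj(-1) + 2*(-2)*conj(-1) + 2*(4)*conj(1) + 3*(0)*conj(-1) + 3*(-2)*conj(1)]
      = (1/12)[(10) + (8) + (4) + (8) + (0) + (-6)] = 24/12 = 2
  <chi_rho, chi_5> = (1/12)[1*(10)*conj(2) + 1*(-8)*conj(-2) + 2*(-2)*conj(1) + 2*(4)*conj(-1) + 3*(0)*conj(0) + 3*(-2)*conj(0)]
      = (1/12)[(20) + (16) + (-4) + (-8) + (0) + (0)] = 24/12 = 2
  <chi_rho, chi_6> = (1/12)[1*(10)*conj(2) + 1*(-8)*conj(2) + 2*(-2)*conj(-1) + 2*(4)*conj(-1) + 3*(0)*conj(0) + 3*(-2)*conj(0)]
      = (1/12)[(20) + (-16) + (4) + (-8) + (0) + (0)] = 0/12 = 0
Dimension check: dim(rho) = sum (mult * dim) = 0*1 + 1*1 + 3*1 + 2*1 + 2*2 + 0*2 = 10 = chi_rho(e) = 10.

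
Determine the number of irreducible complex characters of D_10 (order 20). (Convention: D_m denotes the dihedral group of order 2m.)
8

The number of irreducible complex representations of a finite group equals its number of conjugacy classes. D_10 has 8 conjugacy classes (n/2 + 3 for n even), so D_10 (order 20) has exactly 8 irreducible complex representations.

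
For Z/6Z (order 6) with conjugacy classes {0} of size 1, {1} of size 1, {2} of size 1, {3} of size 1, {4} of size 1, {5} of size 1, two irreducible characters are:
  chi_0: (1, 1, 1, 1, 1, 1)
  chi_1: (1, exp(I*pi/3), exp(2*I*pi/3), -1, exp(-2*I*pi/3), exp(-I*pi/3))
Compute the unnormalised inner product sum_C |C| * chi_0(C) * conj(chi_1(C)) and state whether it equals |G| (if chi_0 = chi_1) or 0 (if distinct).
Sum = 0; so <chi_0, chi_1> = 0 (distinct irreducibles are orthogonal).

Argument: Compute term by term over conjugacy classes (|C| * chi_0(C) * conj(chi_1(C))):
  1*(1)*conj(1) + 1*(1)*conj(exp(I*pi/3)) + 1*(1)*conj(exp(2*I*pi/3)) + 1*(1)*conj(-1) + 1*(1)*conj(exp(-2*I*pi/3)) + 1*(1)*conj(exp(-I*pi/3))
  = (1) + (exp(-I*pi/3)) + (exp(-2*I*pi/3)) + (-1) + (exp(2*I*pi/3)) + (exp(I*pi/3))
  = 0.
(Exp terms are combined using exp(i*s)*conj(exp(i*t)) = exp(i*(s-t)), and sums of them are collapsed using the identity that for every m > 1 the m distinct m-th roots of unity sum to 0, e.g. 1 + exp(2*I*pi/3) + exp(-2*I*pi/3) = 0.)
Dividing by |G| = 6 gives 0/6 = 0, matching the row-orthogonality relation <chi_0, chi_1> = [chi_0 = chi_1].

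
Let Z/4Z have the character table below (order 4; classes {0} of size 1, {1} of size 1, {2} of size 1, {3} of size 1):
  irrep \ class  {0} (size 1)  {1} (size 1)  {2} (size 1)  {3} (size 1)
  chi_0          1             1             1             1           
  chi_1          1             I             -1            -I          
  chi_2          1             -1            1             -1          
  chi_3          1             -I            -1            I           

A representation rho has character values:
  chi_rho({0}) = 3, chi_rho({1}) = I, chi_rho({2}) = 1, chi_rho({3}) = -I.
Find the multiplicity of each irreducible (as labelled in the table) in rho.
Multiplicities: chi_0: 1, chi_1: 1, chi_2: 1, chi_3: 0.

Derivation: Use <chi_rho, chi> = (1/|G|) sum_C |C| * chi_rho(C) * conj(chi(C)) with |G| = 4 for each irreducible chi in the table:
  <chi_rho, chi_0> = (1/4)[1*(3)*conj(1) + 1*(I)*conj(1) + 1*(1)*conj(1) + 1*(-I)*conj(1)]
      = (1/4)[(3) + (I) + (1) + (-I)] = 4/4 = 1
  <chi_rho, chi_1> = (1/4)[1*(3)*conj(1) + 1*(I)*conj(I) + 1*(1)*conj(-1) + 1*(-I)*conj(-I)]
      = (1/4)[(3) + (1) + (-1) + (1)] = 4/4 = 1
  <chi_rho, chi_2> = (1/4)[1*(3)*conj(1) + 1*(I)*conj(-1) + 1*(1)*conj(1) + 1*(-I)*conj(-1)]
      = (1/4)[(3) + (-I) + (1) + (I)] = 4/4 = 1
  <chi_rho, chi_3> = (1/4)[1*(3)*conj(1) + 1*(I)*conj(-I) + 1*(1)*conj(-1) + 1*(-I)*conj(I)]
      = (1/4)[(3) + (-1) + (-1) + (-1)] = 0/4 = 0
(Exp terms are combined using exp(i*s)*conj(exp(i*t)) = exp(i*(s-t)), and sums of them are collapsed using the identity that for every m > 1 the m distinct m-th roots of unity sum to 0, e.g. 1 + exp(2*I*pi/3) + exp(-2*I*pi/3) = 0.)
Dimension check: dim(rho) = sum (mult * dim) = 1*1 + 1*1 + 1*1 + 0*1 = 3 = chi_rho(e) = 3.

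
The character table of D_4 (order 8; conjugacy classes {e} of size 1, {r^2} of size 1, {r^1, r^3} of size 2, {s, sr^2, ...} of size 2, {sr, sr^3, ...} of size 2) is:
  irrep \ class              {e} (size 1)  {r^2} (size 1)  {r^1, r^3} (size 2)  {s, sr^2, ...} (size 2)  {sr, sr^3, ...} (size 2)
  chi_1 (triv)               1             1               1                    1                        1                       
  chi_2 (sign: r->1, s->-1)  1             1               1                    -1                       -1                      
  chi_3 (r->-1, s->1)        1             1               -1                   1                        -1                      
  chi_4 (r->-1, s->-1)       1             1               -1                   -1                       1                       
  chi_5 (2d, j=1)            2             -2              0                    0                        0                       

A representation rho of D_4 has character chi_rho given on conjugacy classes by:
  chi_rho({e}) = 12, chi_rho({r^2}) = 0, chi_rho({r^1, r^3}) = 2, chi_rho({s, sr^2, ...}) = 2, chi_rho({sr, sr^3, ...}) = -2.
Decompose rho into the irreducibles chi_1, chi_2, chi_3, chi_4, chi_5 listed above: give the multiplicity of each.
Multiplicities: chi_1: 2, chi_2: 2, chi_3: 2, chi_4: 0, chi_5: 3.

Reasoning: Use <chi_rho, chi> = (1/|G|) sum_C |C| * chi_rho(C) * conj(chi(C)) with |G| = 8 for each irreducible chi in the table:
  <chi_rho, chi_1> = (1/8)[1*(12)*conj(1) + 1*(0)*conj(1) + 2*(2)*conj(1) + 2*(2)*conj(1) + 2*(-2)*conj(1)]
      = (1/8)[(12) + (0) + (4) + (4) + (-4)] = 16/8 = 2
  <chi_rho, chi_2> = (1/8)[1*(12)*conj(1) + 1*(0)*conj(1) + 2*(2)*conj(1) + 2*(2)*conj(-1) + 2*(-2)*conj(-1)]
      = (1/8)[(12) + (0) + (4) + (-4) + (4)] = 16/8 = 2
  <chi_rho, chi_3> = (1/8)[1*(12)*conj(1) + 1*(0)*conj(1) + 2*(2)*conj(-1) + 2*(2)*conj(1) + 2*(-2)*conj(-1)]
      = (1/8)[(12) + (0) + (-4) + (4) + (4)] = 16/8 = 2
  <chi_rho, chi_4> = (1/8)[1*(12)*conj(1) + 1*(0)*conj(1) + 2*(2)*conj(-1) + 2*(2)*conj(-1) + 2*(-2)*conj(1)]
      = (1/8)[(12) + (0) + (-4) + (-4) + (-4)] = 0/8 = 0
  <chi_rho, chi_5> = (1/8)[1*(12)*conj(2) + 1*(0)*conj(-2) + 2*(2)*conj(0) + 2*(2)*conj(0) + 2*(-2)*conj(0)]
      = (1/8)[(24) + (0) + (0) + (0) + (0)] = 24/8 = 3
Dimension check: dim(rho) = sum (mult * dim) = 2*1 + 2*1 + 2*1 + 0*1 + 3*2 = 12 = chi_rho(e) = 12.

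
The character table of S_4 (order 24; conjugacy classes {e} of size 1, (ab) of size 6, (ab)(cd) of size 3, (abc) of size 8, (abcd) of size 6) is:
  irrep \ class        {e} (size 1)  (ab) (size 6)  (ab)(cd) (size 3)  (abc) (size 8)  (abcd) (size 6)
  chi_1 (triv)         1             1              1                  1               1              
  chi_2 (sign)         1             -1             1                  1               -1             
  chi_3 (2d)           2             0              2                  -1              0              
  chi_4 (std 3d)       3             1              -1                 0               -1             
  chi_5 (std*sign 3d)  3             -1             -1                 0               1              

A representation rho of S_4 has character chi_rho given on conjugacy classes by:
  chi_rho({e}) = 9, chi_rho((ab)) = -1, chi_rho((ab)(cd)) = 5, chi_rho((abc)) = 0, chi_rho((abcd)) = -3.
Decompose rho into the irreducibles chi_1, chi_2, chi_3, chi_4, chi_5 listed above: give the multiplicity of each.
Multiplicities: chi_1: 0, chi_2: 2, chi_3: 2, chi_4: 1, chi_5: 0.

Solution. Use <chi_rho, chi> = (1/|G|) sum_C |C| * chi_rho(C) * conj(chi(C)) with |G| = 24 for each irreducible chi in the table:
  <chi_rho, chi_1> = (1/24)[1*(9)*conj(1) + 6*(-1)*conj(1) + 3*(5)*conj(1) + 8*(0)*conj(1) + 6*(-3)*conj(1)]
      = (1/24)[(9) + (-6) + (15) + (0) + (-18)] = 0/24 = 0
  <chi_rho, chi_2> = (1/24)[1*(9)*conj(1) + 6*(-1)*conj(-1) + 3*(5)*conj(1) + 8*(0)*conj(1) + 6*(-3)*conj(-1)]
      = (1/24)[(9) + (6) + (15) + (0) + (18)] = 48/24 = 2
  <chi_rho, chi_3> = (1/24)[1*(9)*conj(2) + 6*(-1)*conj(0) + 3*(5)*conj(2) + 8*(0)*conj(-1) + 6*(-3)*conj(0)]
      = (1/24)[(18) + (0) + (30) + (0) + (0)] = 48/24 = 2
  <chi_rho, chi_4> = (1/24)[1*(9)*conj(3) + 6*(-1)*conj(1) + 3*(5)*conj(-1) + 8*(0)*conj(0) + 6*(-3)*conj(-1)]
      = (1/24)[(27) + (-6) + (-15) + (0) + (18)] = 24/24 = 1
  <chi_rho, chi_5> = (1/24)[1*(9)*conj(3) + 6*(-1)*conj(-1) + 3*(5)*conj(-1) + 8*(0)*conj(0) + 6*(-3)*conj(1)]
      = (1/24)[(27) + (6) + (-15) + (0) + (-18)] = 0/24 = 0
Dimension check: dim(rho) = sum (mult * dim) = 0*1 + 2*1 + 2*2 + 1*3 + 0*3 = 9 = chi_rho(e) = 9.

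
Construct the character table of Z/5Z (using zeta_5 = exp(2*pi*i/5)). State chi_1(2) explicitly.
Character table of Z/5Z (irreps indexed chi_0,...,chi_4 with chi_k(m) = zeta_5^(k*m), zeta_5 = exp(2*pi*i/5)):
  irrep \ class  {0} (size 1)  {1} (size 1)    {2} (size 1)    {3} (size 1)    {4} (size 1)  
  chi_0          1             1               1               1               1             
  chi_1          1             exp(2*I*pi/5)   exp(4*I*pi/5)   exp(-4*I*pi/5)  exp(-2*I*pi/5)
  chi_2          1             exp(4*I*pi/5)   exp(-2*I*pi/5)  exp(2*I*pi/5)   exp(-4*I*pi/5)
  chi_3          1             exp(-4*I*pi/5)  exp(2*I*pi/5)   exp(-2*I*pi/5)  exp(4*I*pi/5) 
  chi_4          1             exp(-2*I*pi/5)  exp(-4*I*pi/5)  exp(4*I*pi/5)   exp(2*I*pi/5) 

Spot check: chi_1(2) = zeta_5^(1*2) = zeta_5^2 = exp(4*I*pi/5).

Proof sketch: Z/5Z is abelian, so all 5 irreducible complex representations are 1-dimensional. They are given by chi_k(m) = zeta_5^(k*m) for k = 0,...,4. Row orthogonality: sum_m chi_k(m) conj(chi_l(m)) = 5 * [k = l].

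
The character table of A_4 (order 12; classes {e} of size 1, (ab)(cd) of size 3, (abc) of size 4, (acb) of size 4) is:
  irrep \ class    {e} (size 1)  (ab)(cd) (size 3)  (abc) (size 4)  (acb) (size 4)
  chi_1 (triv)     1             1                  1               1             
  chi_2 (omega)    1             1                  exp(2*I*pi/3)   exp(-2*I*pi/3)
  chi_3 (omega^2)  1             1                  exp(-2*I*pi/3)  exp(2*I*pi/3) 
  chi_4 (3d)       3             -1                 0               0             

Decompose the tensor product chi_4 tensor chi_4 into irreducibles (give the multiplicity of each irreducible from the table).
chi_4 tensor chi_4 = chi_1 + chi_2 + chi_3 + 2*chi_4 (all other irreducibles have multiplicity 0).

Argument: The character of a tensor product is the pointwise product (chi_4 * chi_4)(C) = chi_4(C) * chi_4(C):
  {e}: (3)*(3), (ab)(cd): (-1)*(-1), (abc): (0)*(0), (acb): (0)*(0)
so (chi_4 * chi_4) takes values
  {e} -> 9, (ab)(cd) -> 1, (abc) -> 0, (acb) -> 0.
Now take the inner product of this character with each irreducible chi from the table, <chi_4*chi_4, chi> = (1/12) sum_C |C| (chi_4*chi_4)(C) conj(chi(C)):
  <chi_4*chi_4, chi_1> = (1/12)[1*(9)*conj(1) + 3*(1)*conj(1) + 4*(0)*conj(1) + 4*(0)*conj(1)]
      = (1/12)[(9) + (3) + (0) + (0)] = 12/12 = 1
  <chi_4*chi_4, chi_2> = (1/12)[1*(9)*conj(1) + 3*(1)*conj(1) + 4*(0)*conj(exp(2*I*pi/3)) + 4*(0)*conj(exp(-2*I*pi/3))]
      = (1/12)[(9) + (3) + (0) + (0)] = 12/12 = 1
  <chi_4*chi_4, chi_3> = (1/12)[1*(9)*conj(1) + 3*(1)*conj(1) + 4*(0)*conj(exp(-2*I*pi/3)) + 4*(0)*conj(exp(2*I*pi/3))]
      = (1/12)[(9) + (3) + (0) + (0)] = 12/12 = 1
  <chi_4*chi_4, chi_4> = (1/12)[1*(9)*conj(3) + 3*(1)*conj(-1) + 4*(0)*conj(0) + 4*(0)*conj(0)]
      = (1/12)[(27) + (-3) + (0) + (0)] = 24/12 = 2
(Exp terms are combined using exp(i*s)*conj(exp(i*t)) = exp(i*(s-t)), and sums of them are collapsed using the identity that for every m > 1 the m distinct m-th roots of unity sum to 0, e.g. 1 + exp(2*I*pi/3) + exp(-2*I*pi/3) = 0.)
Hence the multiplicities are chi_1: 1, chi_2: 1, chi_3: 1, chi_4: 2. Dimension check: dim(chi_4)*dim(chi_4) = 3*3 = 9 and sum (mult * dim) = 1*1 + 1*1 + 1*1 + 2*3 = 9.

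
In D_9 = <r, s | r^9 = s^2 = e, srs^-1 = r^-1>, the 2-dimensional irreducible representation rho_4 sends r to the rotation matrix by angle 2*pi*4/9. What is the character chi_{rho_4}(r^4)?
chi_{rho_4}(r^4) = 2*cos(2*pi*4*4/9) = 2*cos(4*pi/9)

Proof sketch: rho_4(r^4) is rotation by angle 2*pi*4*4/9, whose trace is 2*cos(2*pi*4*4/9) = 2*cos(4*pi/9).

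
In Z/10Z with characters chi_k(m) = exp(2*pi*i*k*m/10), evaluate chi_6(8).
chi_6(8) = zeta_10^48 = exp(-2*I*pi/5)

Why: chi_6(8) = zeta_10^(6*8) = zeta_10^48. Since zeta_10^10 = 1, this equals zeta_10^8 = exp(2*pi*i*8/10) = exp(-2*I*pi/5).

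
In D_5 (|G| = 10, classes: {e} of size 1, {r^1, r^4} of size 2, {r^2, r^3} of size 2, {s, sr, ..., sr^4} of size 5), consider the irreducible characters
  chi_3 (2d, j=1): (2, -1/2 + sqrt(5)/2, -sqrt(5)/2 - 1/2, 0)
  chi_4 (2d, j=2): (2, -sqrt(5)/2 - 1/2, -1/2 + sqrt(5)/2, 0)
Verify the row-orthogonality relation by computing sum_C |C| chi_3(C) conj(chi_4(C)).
Sum = 0; so <chi_3, chi_4> = 0 (distinct irreducibles are orthogonal).

Proof sketch: Compute term by term over conjugacy classes (|C| * chi_3(C) * conj(chi_4(C))):
  1*(2)*conj(2) + 2*(-1/2 + sqrt(5)/2)*conj(-sqrt(5)/2 - 1/2) + 2*(-sqrt(5)/2 - 1/2)*conj(-1/2 + sqrt(5)/2) + 5*(0)*conj(0)
  = (4) + (-2) + (-2) + (0)
  = 0.
Dividing by |G| = 10 gives 0/10 = 0, matching the row-orthogonality relation <chi_3, chi_4> = [chi_3 = chi_4].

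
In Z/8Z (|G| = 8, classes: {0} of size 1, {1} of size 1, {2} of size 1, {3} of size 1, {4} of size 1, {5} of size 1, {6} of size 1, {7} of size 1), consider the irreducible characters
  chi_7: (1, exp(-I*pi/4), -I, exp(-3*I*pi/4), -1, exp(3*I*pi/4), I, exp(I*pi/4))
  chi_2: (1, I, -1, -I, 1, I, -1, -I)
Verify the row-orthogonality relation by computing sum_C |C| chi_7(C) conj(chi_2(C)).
Sum = 0; so <chi_7, chi_2> = 0 (distinct irreducibles are orthogonal).

Working: Compute term by term over conjugacy classes (|C| * chi_7(C) * conj(chi_2(C))):
  1*(1)*conj(1) + 1*(exp(-I*pi/4))*conj(I) + 1*(-I)*conj(-1) + 1*(exp(-3*I*pi/4))*conj(-I) + 1*(-1)*conj(1) + 1*(exp(3*I*pi/4))*conj(I) + 1*(I)*conj(-1) + 1*(exp(I*pi/4))*conj(-I)
  = (1) + (-exp(I*pi/4)) + (I) + (exp(-I*pi/4)) + (-1) + (-exp(-3*I*pi/4)) + (-I) + (exp(3*I*pi/4))
  = 0.
(Exp terms are combined using exp(i*s)*conj(exp(i*t)) = exp(i*(s-t)), and sums of them are collapsed using the identity that for every m > 1 the m distinct m-th roots of unity sum to 0, e.g. 1 + exp(2*I*pi/3) + exp(-2*I*pi/3) = 0.)
Dividing by |G| = 8 gives 0/8 = 0, matching the row-orthogonality relation <chi_7, chi_2> = [chi_7 = chi_2].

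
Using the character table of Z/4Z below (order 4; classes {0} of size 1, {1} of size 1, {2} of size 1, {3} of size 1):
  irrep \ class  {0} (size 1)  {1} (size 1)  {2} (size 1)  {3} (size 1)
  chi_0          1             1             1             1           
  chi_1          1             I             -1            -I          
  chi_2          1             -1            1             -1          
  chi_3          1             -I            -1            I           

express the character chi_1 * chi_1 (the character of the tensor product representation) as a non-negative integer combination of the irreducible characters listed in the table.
chi_1 tensor chi_1 = chi_2 (all other irreducibles have multiplicity 0).

Why: The character of a tensor product is the pointwise product (chi_1 * chi_1)(C) = chi_1(C) * chi_1(C):
  {0}: (1)*(1), {1}: (I)*(I), {2}: (-1)*(-1), {3}: (-I)*(-I)
so (chi_1 * chi_1) takes values
  {0} -> 1, {1} -> -1, {2} -> 1, {3} -> -1.
Now take the inner product of this character with each irreducible chi from the table, <chi_1*chi_1, chi> = (1/4) sum_C |C| (chi_1*chi_1)(C) conj(chi(C)):
  <chi_1*chi_1, chi_0> = (1/4)[1*(1)*conj(1) + 1*(-1)*conj(1) + 1*(1)*conj(1) + 1*(-1)*conj(1)]
      = (1/4)[(1) + (-1) + (1) + (-1)] = 0/4 = 0
  <chi_1*chi_1, chi_1> = (1/4)[1*(1)*conj(1) + 1*(-1)*conj(I) + 1*(1)*conj(-1) + 1*(-1)*conj(-I)]
      = (1/4)[(1) + (I) + (-1) + (-I)] = 0/4 = 0
  <chi_1*chi_1, chi_2> = (1/4)[1*(1)*conj(1) + 1*(-1)*conj(-1) + 1*(1)*conj(1) + 1*(-1)*conj(-1)]
      = (1/4)[(1) + (1) + (1) + (1)] = 4/4 = 1
  <chi_1*chi_1, chi_3> = (1/4)[1*(1)*conj(1) + 1*(-1)*conj(-I) + 1*(1)*conj(-1) + 1*(-1)*conj(I)]
      = (1/4)[(1) + (-I) + (-1) + (I)] = 0/4 = 0
(Exp terms are combined using exp(i*s)*conj(exp(i*t)) = exp(i*(s-t)), and sums of them are collapsed using the identity that for every m > 1 the m distinct m-th roots of unity sum to 0, e.g. 1 + exp(2*I*pi/3) + exp(-2*I*pi/3) = 0.)
Hence the multiplicities are chi_2: 1. Dimension check: dim(chi_1)*dim(chi_1) = 1*1 = 1 and sum (mult * dim) = 1*1 = 1.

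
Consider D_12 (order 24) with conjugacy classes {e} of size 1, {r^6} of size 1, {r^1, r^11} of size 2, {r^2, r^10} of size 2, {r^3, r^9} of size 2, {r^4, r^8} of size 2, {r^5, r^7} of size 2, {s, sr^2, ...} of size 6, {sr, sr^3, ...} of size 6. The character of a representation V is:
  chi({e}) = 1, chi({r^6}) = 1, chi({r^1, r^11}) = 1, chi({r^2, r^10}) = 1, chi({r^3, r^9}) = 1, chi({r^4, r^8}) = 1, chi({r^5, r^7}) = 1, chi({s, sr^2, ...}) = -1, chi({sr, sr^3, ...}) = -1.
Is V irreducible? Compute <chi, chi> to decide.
Irreducible: <chi, chi> = 1.

Working: <chi, chi> = (1/|G|) sum_C |C| * |chi(C)|^2 = (1/24)[1*|1|^2 + 1*|1|^2 + 2*|1|^2 + 2*|1|^2 + 2*|1|^2 + 2*|1|^2 + 2*|1|^2 + 6*|-1|^2 + 6*|-1|^2]
  = (1/24)[(1) + (1) + (2) + (2) + (2) + (2) + (2) + (6) + (6)] = 24/24 = 1.
A character is irreducible iff <chi, chi> = 1, so this representation is irreducible.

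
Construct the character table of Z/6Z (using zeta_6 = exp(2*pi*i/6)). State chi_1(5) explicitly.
Character table of Z/6Z (irreps indexed chi_0,...,chi_5 with chi_k(m) = zeta_6^(k*m), zeta_6 = exp(2*pi*i/6)):
  irrep \ class  {0} (size 1)  {1} (size 1)    {2} (size 1)    {3} (size 1)  {4} (size 1)    {5} (size 1)  
  chi_0          1             1               1               1             1               1             
  chi_1          1             exp(I*pi/3)     exp(2*I*pi/3)   -1            exp(-2*I*pi/3)  exp(-I*pi/3)  
  chi_2          1             exp(2*I*pi/3)   exp(-2*I*pi/3)  1             exp(2*I*pi/3)   exp(-2*I*pi/3)
  chi_3          1             -1              1               -1            1               -1            
  chi_4          1             exp(-2*I*pi/3)  exp(2*I*pi/3)   1             exp(-2*I*pi/3)  exp(2*I*pi/3) 
  chi_5          1             exp(-I*pi/3)    exp(-2*I*pi/3)  -1            exp(2*I*pi/3)   exp(I*pi/3)   

Spot check: chi_1(5) = zeta_6^(1*5) = zeta_6^5 = exp(-I*pi/3).

Working: Z/6Z is abelian, so all 6 irreducible complex representations are 1-dimensional. They are given by chi_k(m) = zeta_6^(k*m) for k = 0,...,5. Row orthogonality: sum_m chi_k(m) conj(chi_l(m)) = 6 * [k = l].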